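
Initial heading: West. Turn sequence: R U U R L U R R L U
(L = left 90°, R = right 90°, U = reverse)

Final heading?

Answer: Final heading: East

Derivation:
Start: West
  R (right (90° clockwise)) -> North
  U (U-turn (180°)) -> South
  U (U-turn (180°)) -> North
  R (right (90° clockwise)) -> East
  L (left (90° counter-clockwise)) -> North
  U (U-turn (180°)) -> South
  R (right (90° clockwise)) -> West
  R (right (90° clockwise)) -> North
  L (left (90° counter-clockwise)) -> West
  U (U-turn (180°)) -> East
Final: East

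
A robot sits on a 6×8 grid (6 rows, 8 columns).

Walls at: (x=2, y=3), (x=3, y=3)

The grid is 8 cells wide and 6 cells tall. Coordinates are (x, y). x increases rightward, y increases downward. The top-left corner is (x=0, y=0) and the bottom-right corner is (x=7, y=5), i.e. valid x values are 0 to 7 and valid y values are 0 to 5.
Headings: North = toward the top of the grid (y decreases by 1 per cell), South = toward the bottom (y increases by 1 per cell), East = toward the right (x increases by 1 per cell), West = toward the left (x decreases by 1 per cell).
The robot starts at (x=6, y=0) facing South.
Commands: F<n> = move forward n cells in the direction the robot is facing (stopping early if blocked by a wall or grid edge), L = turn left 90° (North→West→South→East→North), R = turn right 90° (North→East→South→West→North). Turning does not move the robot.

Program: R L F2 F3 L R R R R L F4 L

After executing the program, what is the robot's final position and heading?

Answer: Final position: (x=6, y=1), facing West

Derivation:
Start: (x=6, y=0), facing South
  R: turn right, now facing West
  L: turn left, now facing South
  F2: move forward 2, now at (x=6, y=2)
  F3: move forward 3, now at (x=6, y=5)
  L: turn left, now facing East
  R: turn right, now facing South
  R: turn right, now facing West
  R: turn right, now facing North
  R: turn right, now facing East
  L: turn left, now facing North
  F4: move forward 4, now at (x=6, y=1)
  L: turn left, now facing West
Final: (x=6, y=1), facing West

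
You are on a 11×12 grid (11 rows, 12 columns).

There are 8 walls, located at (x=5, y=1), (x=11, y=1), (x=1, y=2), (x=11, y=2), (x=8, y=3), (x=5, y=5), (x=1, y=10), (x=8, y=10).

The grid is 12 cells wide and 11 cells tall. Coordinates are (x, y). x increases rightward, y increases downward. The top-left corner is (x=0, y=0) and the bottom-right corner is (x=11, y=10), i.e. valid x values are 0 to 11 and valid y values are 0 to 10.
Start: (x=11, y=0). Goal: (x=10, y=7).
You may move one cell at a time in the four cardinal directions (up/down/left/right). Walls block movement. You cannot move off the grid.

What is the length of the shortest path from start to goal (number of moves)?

BFS from (x=11, y=0) until reaching (x=10, y=7):
  Distance 0: (x=11, y=0)
  Distance 1: (x=10, y=0)
  Distance 2: (x=9, y=0), (x=10, y=1)
  Distance 3: (x=8, y=0), (x=9, y=1), (x=10, y=2)
  Distance 4: (x=7, y=0), (x=8, y=1), (x=9, y=2), (x=10, y=3)
  Distance 5: (x=6, y=0), (x=7, y=1), (x=8, y=2), (x=9, y=3), (x=11, y=3), (x=10, y=4)
  Distance 6: (x=5, y=0), (x=6, y=1), (x=7, y=2), (x=9, y=4), (x=11, y=4), (x=10, y=5)
  Distance 7: (x=4, y=0), (x=6, y=2), (x=7, y=3), (x=8, y=4), (x=9, y=5), (x=11, y=5), (x=10, y=6)
  Distance 8: (x=3, y=0), (x=4, y=1), (x=5, y=2), (x=6, y=3), (x=7, y=4), (x=8, y=5), (x=9, y=6), (x=11, y=6), (x=10, y=7)  <- goal reached here
One shortest path (8 moves): (x=11, y=0) -> (x=10, y=0) -> (x=10, y=1) -> (x=10, y=2) -> (x=10, y=3) -> (x=10, y=4) -> (x=10, y=5) -> (x=10, y=6) -> (x=10, y=7)

Answer: Shortest path length: 8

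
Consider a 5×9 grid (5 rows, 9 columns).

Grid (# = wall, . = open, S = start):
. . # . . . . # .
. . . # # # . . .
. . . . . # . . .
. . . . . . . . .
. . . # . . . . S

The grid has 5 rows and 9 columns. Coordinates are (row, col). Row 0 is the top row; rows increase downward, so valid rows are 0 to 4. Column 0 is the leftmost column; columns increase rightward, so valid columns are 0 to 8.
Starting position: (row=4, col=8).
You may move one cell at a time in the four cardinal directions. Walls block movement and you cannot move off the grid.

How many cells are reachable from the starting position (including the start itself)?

BFS flood-fill from (row=4, col=8):
  Distance 0: (row=4, col=8)
  Distance 1: (row=3, col=8), (row=4, col=7)
  Distance 2: (row=2, col=8), (row=3, col=7), (row=4, col=6)
  Distance 3: (row=1, col=8), (row=2, col=7), (row=3, col=6), (row=4, col=5)
  Distance 4: (row=0, col=8), (row=1, col=7), (row=2, col=6), (row=3, col=5), (row=4, col=4)
  Distance 5: (row=1, col=6), (row=3, col=4)
  Distance 6: (row=0, col=6), (row=2, col=4), (row=3, col=3)
  Distance 7: (row=0, col=5), (row=2, col=3), (row=3, col=2)
  Distance 8: (row=0, col=4), (row=2, col=2), (row=3, col=1), (row=4, col=2)
  Distance 9: (row=0, col=3), (row=1, col=2), (row=2, col=1), (row=3, col=0), (row=4, col=1)
  Distance 10: (row=1, col=1), (row=2, col=0), (row=4, col=0)
  Distance 11: (row=0, col=1), (row=1, col=0)
  Distance 12: (row=0, col=0)
Total reachable: 38 (grid has 38 open cells total)

Answer: Reachable cells: 38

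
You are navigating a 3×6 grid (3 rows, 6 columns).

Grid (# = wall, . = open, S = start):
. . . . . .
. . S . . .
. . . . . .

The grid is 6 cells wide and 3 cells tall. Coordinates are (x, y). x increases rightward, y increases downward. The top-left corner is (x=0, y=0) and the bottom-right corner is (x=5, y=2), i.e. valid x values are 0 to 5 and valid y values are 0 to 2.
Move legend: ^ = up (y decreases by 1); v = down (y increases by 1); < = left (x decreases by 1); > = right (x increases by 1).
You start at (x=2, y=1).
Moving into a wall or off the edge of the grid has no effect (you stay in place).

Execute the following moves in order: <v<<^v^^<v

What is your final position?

Answer: Final position: (x=0, y=1)

Derivation:
Start: (x=2, y=1)
  < (left): (x=2, y=1) -> (x=1, y=1)
  v (down): (x=1, y=1) -> (x=1, y=2)
  < (left): (x=1, y=2) -> (x=0, y=2)
  < (left): blocked, stay at (x=0, y=2)
  ^ (up): (x=0, y=2) -> (x=0, y=1)
  v (down): (x=0, y=1) -> (x=0, y=2)
  ^ (up): (x=0, y=2) -> (x=0, y=1)
  ^ (up): (x=0, y=1) -> (x=0, y=0)
  < (left): blocked, stay at (x=0, y=0)
  v (down): (x=0, y=0) -> (x=0, y=1)
Final: (x=0, y=1)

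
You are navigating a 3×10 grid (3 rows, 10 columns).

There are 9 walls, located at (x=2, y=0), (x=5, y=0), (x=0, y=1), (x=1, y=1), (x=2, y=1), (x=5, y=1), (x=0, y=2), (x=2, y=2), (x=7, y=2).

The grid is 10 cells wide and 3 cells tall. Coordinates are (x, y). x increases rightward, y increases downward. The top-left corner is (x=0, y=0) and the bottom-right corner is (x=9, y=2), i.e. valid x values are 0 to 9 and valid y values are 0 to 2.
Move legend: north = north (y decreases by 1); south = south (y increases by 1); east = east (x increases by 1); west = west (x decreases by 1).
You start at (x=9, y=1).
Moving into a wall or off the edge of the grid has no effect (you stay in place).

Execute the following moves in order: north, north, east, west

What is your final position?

Answer: Final position: (x=8, y=0)

Derivation:
Start: (x=9, y=1)
  north (north): (x=9, y=1) -> (x=9, y=0)
  north (north): blocked, stay at (x=9, y=0)
  east (east): blocked, stay at (x=9, y=0)
  west (west): (x=9, y=0) -> (x=8, y=0)
Final: (x=8, y=0)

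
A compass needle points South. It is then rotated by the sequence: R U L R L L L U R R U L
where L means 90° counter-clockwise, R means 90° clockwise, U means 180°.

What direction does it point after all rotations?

Start: South
  R (right (90° clockwise)) -> West
  U (U-turn (180°)) -> East
  L (left (90° counter-clockwise)) -> North
  R (right (90° clockwise)) -> East
  L (left (90° counter-clockwise)) -> North
  L (left (90° counter-clockwise)) -> West
  L (left (90° counter-clockwise)) -> South
  U (U-turn (180°)) -> North
  R (right (90° clockwise)) -> East
  R (right (90° clockwise)) -> South
  U (U-turn (180°)) -> North
  L (left (90° counter-clockwise)) -> West
Final: West

Answer: Final heading: West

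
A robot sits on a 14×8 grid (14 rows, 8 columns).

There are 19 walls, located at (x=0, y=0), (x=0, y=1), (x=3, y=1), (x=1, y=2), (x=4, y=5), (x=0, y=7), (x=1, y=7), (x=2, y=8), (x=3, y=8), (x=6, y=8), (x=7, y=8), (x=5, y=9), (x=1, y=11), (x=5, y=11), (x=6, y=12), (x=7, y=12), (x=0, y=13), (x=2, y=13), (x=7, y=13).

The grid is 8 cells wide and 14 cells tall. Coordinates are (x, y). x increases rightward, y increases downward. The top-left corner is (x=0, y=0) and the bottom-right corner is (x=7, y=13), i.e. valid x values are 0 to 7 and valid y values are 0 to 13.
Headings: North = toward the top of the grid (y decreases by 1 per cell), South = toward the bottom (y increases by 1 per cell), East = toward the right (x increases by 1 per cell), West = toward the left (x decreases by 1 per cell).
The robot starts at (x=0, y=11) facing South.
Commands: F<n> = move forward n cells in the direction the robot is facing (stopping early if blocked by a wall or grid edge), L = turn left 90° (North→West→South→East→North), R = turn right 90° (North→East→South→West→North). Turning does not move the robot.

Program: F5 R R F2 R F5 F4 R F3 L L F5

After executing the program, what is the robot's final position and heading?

Start: (x=0, y=11), facing South
  F5: move forward 1/5 (blocked), now at (x=0, y=12)
  R: turn right, now facing West
  R: turn right, now facing North
  F2: move forward 2, now at (x=0, y=10)
  R: turn right, now facing East
  F5: move forward 5, now at (x=5, y=10)
  F4: move forward 2/4 (blocked), now at (x=7, y=10)
  R: turn right, now facing South
  F3: move forward 1/3 (blocked), now at (x=7, y=11)
  L: turn left, now facing East
  L: turn left, now facing North
  F5: move forward 2/5 (blocked), now at (x=7, y=9)
Final: (x=7, y=9), facing North

Answer: Final position: (x=7, y=9), facing North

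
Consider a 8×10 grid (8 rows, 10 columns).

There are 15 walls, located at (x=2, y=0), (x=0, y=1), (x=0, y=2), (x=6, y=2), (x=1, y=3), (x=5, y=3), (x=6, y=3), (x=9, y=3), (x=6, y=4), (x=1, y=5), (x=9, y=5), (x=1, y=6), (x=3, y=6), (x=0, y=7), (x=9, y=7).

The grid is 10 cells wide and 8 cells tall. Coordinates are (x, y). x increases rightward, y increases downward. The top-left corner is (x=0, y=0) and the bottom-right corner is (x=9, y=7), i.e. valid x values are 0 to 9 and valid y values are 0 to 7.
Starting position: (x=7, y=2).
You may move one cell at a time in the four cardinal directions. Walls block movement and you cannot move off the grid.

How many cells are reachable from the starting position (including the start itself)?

Answer: Reachable cells: 65

Derivation:
BFS flood-fill from (x=7, y=2):
  Distance 0: (x=7, y=2)
  Distance 1: (x=7, y=1), (x=8, y=2), (x=7, y=3)
  Distance 2: (x=7, y=0), (x=6, y=1), (x=8, y=1), (x=9, y=2), (x=8, y=3), (x=7, y=4)
  Distance 3: (x=6, y=0), (x=8, y=0), (x=5, y=1), (x=9, y=1), (x=8, y=4), (x=7, y=5)
  Distance 4: (x=5, y=0), (x=9, y=0), (x=4, y=1), (x=5, y=2), (x=9, y=4), (x=6, y=5), (x=8, y=5), (x=7, y=6)
  Distance 5: (x=4, y=0), (x=3, y=1), (x=4, y=2), (x=5, y=5), (x=6, y=6), (x=8, y=6), (x=7, y=7)
  Distance 6: (x=3, y=0), (x=2, y=1), (x=3, y=2), (x=4, y=3), (x=5, y=4), (x=4, y=5), (x=5, y=6), (x=9, y=6), (x=6, y=7), (x=8, y=7)
  Distance 7: (x=1, y=1), (x=2, y=2), (x=3, y=3), (x=4, y=4), (x=3, y=5), (x=4, y=6), (x=5, y=7)
  Distance 8: (x=1, y=0), (x=1, y=2), (x=2, y=3), (x=3, y=4), (x=2, y=5), (x=4, y=7)
  Distance 9: (x=0, y=0), (x=2, y=4), (x=2, y=6), (x=3, y=7)
  Distance 10: (x=1, y=4), (x=2, y=7)
  Distance 11: (x=0, y=4), (x=1, y=7)
  Distance 12: (x=0, y=3), (x=0, y=5)
  Distance 13: (x=0, y=6)
Total reachable: 65 (grid has 65 open cells total)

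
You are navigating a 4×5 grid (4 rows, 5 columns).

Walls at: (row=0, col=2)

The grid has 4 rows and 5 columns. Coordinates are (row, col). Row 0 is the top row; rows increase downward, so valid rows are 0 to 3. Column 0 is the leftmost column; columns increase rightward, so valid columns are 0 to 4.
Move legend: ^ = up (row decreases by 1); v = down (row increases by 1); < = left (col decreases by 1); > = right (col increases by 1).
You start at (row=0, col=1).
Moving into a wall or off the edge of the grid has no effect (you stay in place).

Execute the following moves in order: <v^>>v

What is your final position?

Answer: Final position: (row=1, col=1)

Derivation:
Start: (row=0, col=1)
  < (left): (row=0, col=1) -> (row=0, col=0)
  v (down): (row=0, col=0) -> (row=1, col=0)
  ^ (up): (row=1, col=0) -> (row=0, col=0)
  > (right): (row=0, col=0) -> (row=0, col=1)
  > (right): blocked, stay at (row=0, col=1)
  v (down): (row=0, col=1) -> (row=1, col=1)
Final: (row=1, col=1)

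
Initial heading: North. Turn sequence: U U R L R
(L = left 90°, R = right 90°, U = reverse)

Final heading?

Answer: Final heading: East

Derivation:
Start: North
  U (U-turn (180°)) -> South
  U (U-turn (180°)) -> North
  R (right (90° clockwise)) -> East
  L (left (90° counter-clockwise)) -> North
  R (right (90° clockwise)) -> East
Final: East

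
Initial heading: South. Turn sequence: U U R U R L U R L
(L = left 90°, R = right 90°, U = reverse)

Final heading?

Start: South
  U (U-turn (180°)) -> North
  U (U-turn (180°)) -> South
  R (right (90° clockwise)) -> West
  U (U-turn (180°)) -> East
  R (right (90° clockwise)) -> South
  L (left (90° counter-clockwise)) -> East
  U (U-turn (180°)) -> West
  R (right (90° clockwise)) -> North
  L (left (90° counter-clockwise)) -> West
Final: West

Answer: Final heading: West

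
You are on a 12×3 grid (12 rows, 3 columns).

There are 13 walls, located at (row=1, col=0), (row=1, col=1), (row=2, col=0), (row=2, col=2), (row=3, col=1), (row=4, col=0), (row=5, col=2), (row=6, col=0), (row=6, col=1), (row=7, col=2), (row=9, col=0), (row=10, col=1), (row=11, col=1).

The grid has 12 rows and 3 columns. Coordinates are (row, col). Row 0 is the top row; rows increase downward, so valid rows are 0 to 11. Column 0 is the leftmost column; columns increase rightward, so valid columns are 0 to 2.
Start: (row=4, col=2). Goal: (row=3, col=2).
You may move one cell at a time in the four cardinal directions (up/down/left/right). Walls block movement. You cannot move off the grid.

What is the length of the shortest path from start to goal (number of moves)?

BFS from (row=4, col=2) until reaching (row=3, col=2):
  Distance 0: (row=4, col=2)
  Distance 1: (row=3, col=2), (row=4, col=1)  <- goal reached here
One shortest path (1 moves): (row=4, col=2) -> (row=3, col=2)

Answer: Shortest path length: 1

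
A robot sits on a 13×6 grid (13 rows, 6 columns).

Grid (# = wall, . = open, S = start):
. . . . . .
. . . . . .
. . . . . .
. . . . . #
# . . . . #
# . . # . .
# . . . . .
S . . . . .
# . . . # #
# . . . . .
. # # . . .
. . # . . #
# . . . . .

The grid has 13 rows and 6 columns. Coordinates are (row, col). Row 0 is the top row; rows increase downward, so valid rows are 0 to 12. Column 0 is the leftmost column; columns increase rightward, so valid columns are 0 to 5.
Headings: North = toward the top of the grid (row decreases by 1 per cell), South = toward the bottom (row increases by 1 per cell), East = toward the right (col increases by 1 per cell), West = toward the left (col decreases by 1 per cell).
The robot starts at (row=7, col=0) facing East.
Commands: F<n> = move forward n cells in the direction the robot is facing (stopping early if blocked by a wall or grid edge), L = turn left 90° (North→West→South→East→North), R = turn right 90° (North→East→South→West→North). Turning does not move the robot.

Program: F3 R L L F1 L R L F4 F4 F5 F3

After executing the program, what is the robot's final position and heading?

Answer: Final position: (row=6, col=1), facing West

Derivation:
Start: (row=7, col=0), facing East
  F3: move forward 3, now at (row=7, col=3)
  R: turn right, now facing South
  L: turn left, now facing East
  L: turn left, now facing North
  F1: move forward 1, now at (row=6, col=3)
  L: turn left, now facing West
  R: turn right, now facing North
  L: turn left, now facing West
  F4: move forward 2/4 (blocked), now at (row=6, col=1)
  F4: move forward 0/4 (blocked), now at (row=6, col=1)
  F5: move forward 0/5 (blocked), now at (row=6, col=1)
  F3: move forward 0/3 (blocked), now at (row=6, col=1)
Final: (row=6, col=1), facing West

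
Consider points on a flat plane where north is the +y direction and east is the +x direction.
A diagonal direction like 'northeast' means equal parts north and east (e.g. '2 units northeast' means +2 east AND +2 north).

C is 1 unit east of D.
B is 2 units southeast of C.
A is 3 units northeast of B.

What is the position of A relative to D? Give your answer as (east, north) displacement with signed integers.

Answer: A is at (east=6, north=1) relative to D.

Derivation:
Place D at the origin (east=0, north=0).
  C is 1 unit east of D: delta (east=+1, north=+0); C at (east=1, north=0).
  B is 2 units southeast of C: delta (east=+2, north=-2); B at (east=3, north=-2).
  A is 3 units northeast of B: delta (east=+3, north=+3); A at (east=6, north=1).
Therefore A relative to D: (east=6, north=1).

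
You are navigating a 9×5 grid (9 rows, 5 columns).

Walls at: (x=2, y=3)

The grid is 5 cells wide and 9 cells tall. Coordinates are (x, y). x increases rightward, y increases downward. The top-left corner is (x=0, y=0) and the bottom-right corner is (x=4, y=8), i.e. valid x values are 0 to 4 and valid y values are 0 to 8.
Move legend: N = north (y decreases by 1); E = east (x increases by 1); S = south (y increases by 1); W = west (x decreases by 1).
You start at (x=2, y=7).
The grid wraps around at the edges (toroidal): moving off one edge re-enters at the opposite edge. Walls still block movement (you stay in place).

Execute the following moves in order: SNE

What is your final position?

Answer: Final position: (x=3, y=7)

Derivation:
Start: (x=2, y=7)
  S (south): (x=2, y=7) -> (x=2, y=8)
  N (north): (x=2, y=8) -> (x=2, y=7)
  E (east): (x=2, y=7) -> (x=3, y=7)
Final: (x=3, y=7)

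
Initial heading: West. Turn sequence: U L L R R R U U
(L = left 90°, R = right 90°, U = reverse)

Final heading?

Answer: Final heading: South

Derivation:
Start: West
  U (U-turn (180°)) -> East
  L (left (90° counter-clockwise)) -> North
  L (left (90° counter-clockwise)) -> West
  R (right (90° clockwise)) -> North
  R (right (90° clockwise)) -> East
  R (right (90° clockwise)) -> South
  U (U-turn (180°)) -> North
  U (U-turn (180°)) -> South
Final: South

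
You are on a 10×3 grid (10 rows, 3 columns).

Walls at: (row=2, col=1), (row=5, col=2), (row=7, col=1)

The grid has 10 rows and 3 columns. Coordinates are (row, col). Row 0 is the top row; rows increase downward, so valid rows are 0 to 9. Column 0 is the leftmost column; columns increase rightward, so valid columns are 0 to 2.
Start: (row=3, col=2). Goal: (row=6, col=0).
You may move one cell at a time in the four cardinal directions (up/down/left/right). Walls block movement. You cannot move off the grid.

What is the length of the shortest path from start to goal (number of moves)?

Answer: Shortest path length: 5

Derivation:
BFS from (row=3, col=2) until reaching (row=6, col=0):
  Distance 0: (row=3, col=2)
  Distance 1: (row=2, col=2), (row=3, col=1), (row=4, col=2)
  Distance 2: (row=1, col=2), (row=3, col=0), (row=4, col=1)
  Distance 3: (row=0, col=2), (row=1, col=1), (row=2, col=0), (row=4, col=0), (row=5, col=1)
  Distance 4: (row=0, col=1), (row=1, col=0), (row=5, col=0), (row=6, col=1)
  Distance 5: (row=0, col=0), (row=6, col=0), (row=6, col=2)  <- goal reached here
One shortest path (5 moves): (row=3, col=2) -> (row=3, col=1) -> (row=3, col=0) -> (row=4, col=0) -> (row=5, col=0) -> (row=6, col=0)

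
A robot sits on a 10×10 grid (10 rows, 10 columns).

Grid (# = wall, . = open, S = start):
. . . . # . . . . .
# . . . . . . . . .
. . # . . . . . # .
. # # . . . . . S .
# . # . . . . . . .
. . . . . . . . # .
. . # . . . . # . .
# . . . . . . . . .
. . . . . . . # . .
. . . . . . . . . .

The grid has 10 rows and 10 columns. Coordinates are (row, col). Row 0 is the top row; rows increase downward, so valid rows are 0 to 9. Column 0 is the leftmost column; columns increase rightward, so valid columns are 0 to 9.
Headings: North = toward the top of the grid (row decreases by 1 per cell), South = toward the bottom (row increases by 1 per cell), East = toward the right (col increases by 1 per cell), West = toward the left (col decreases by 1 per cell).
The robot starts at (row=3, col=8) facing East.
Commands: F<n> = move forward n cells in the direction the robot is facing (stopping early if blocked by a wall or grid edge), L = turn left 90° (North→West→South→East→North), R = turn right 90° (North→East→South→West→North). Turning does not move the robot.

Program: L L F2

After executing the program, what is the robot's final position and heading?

Answer: Final position: (row=3, col=6), facing West

Derivation:
Start: (row=3, col=8), facing East
  L: turn left, now facing North
  L: turn left, now facing West
  F2: move forward 2, now at (row=3, col=6)
Final: (row=3, col=6), facing West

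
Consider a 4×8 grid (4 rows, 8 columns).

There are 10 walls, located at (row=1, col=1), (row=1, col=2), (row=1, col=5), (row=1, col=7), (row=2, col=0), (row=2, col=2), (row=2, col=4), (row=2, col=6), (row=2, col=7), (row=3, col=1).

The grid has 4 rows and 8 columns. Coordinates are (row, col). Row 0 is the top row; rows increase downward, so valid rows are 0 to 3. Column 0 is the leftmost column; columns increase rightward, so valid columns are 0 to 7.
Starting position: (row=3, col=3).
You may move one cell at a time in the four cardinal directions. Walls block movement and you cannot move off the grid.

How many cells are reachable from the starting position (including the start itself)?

BFS flood-fill from (row=3, col=3):
  Distance 0: (row=3, col=3)
  Distance 1: (row=2, col=3), (row=3, col=2), (row=3, col=4)
  Distance 2: (row=1, col=3), (row=3, col=5)
  Distance 3: (row=0, col=3), (row=1, col=4), (row=2, col=5), (row=3, col=6)
  Distance 4: (row=0, col=2), (row=0, col=4), (row=3, col=7)
  Distance 5: (row=0, col=1), (row=0, col=5)
  Distance 6: (row=0, col=0), (row=0, col=6)
  Distance 7: (row=0, col=7), (row=1, col=0), (row=1, col=6)
Total reachable: 20 (grid has 22 open cells total)

Answer: Reachable cells: 20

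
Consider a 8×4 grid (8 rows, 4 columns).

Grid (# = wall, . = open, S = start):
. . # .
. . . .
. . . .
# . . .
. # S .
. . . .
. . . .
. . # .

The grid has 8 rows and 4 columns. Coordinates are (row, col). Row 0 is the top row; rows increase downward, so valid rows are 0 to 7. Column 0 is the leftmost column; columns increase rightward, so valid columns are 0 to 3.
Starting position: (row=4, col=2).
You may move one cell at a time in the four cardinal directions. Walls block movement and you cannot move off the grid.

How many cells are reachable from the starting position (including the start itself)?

Answer: Reachable cells: 28

Derivation:
BFS flood-fill from (row=4, col=2):
  Distance 0: (row=4, col=2)
  Distance 1: (row=3, col=2), (row=4, col=3), (row=5, col=2)
  Distance 2: (row=2, col=2), (row=3, col=1), (row=3, col=3), (row=5, col=1), (row=5, col=3), (row=6, col=2)
  Distance 3: (row=1, col=2), (row=2, col=1), (row=2, col=3), (row=5, col=0), (row=6, col=1), (row=6, col=3)
  Distance 4: (row=1, col=1), (row=1, col=3), (row=2, col=0), (row=4, col=0), (row=6, col=0), (row=7, col=1), (row=7, col=3)
  Distance 5: (row=0, col=1), (row=0, col=3), (row=1, col=0), (row=7, col=0)
  Distance 6: (row=0, col=0)
Total reachable: 28 (grid has 28 open cells total)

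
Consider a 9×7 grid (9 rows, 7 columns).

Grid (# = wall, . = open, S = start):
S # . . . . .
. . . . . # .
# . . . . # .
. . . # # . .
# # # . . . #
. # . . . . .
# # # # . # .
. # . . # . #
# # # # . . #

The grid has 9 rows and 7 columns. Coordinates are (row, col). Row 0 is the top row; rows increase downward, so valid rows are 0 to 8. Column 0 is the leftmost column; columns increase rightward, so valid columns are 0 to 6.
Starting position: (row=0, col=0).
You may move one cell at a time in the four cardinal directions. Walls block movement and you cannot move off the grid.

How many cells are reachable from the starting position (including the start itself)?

Answer: Reachable cells: 32

Derivation:
BFS flood-fill from (row=0, col=0):
  Distance 0: (row=0, col=0)
  Distance 1: (row=1, col=0)
  Distance 2: (row=1, col=1)
  Distance 3: (row=1, col=2), (row=2, col=1)
  Distance 4: (row=0, col=2), (row=1, col=3), (row=2, col=2), (row=3, col=1)
  Distance 5: (row=0, col=3), (row=1, col=4), (row=2, col=3), (row=3, col=0), (row=3, col=2)
  Distance 6: (row=0, col=4), (row=2, col=4)
  Distance 7: (row=0, col=5)
  Distance 8: (row=0, col=6)
  Distance 9: (row=1, col=6)
  Distance 10: (row=2, col=6)
  Distance 11: (row=3, col=6)
  Distance 12: (row=3, col=5)
  Distance 13: (row=4, col=5)
  Distance 14: (row=4, col=4), (row=5, col=5)
  Distance 15: (row=4, col=3), (row=5, col=4), (row=5, col=6)
  Distance 16: (row=5, col=3), (row=6, col=4), (row=6, col=6)
  Distance 17: (row=5, col=2)
Total reachable: 32 (grid has 39 open cells total)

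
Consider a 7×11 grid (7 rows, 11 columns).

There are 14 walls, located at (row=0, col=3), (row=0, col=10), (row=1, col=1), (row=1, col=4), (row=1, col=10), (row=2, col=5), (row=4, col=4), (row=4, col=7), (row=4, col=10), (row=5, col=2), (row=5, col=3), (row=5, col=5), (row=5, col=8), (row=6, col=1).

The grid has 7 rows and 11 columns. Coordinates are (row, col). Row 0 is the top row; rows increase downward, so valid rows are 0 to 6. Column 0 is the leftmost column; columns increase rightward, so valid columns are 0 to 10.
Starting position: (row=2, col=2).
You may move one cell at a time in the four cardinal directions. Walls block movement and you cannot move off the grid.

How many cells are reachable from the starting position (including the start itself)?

Answer: Reachable cells: 63

Derivation:
BFS flood-fill from (row=2, col=2):
  Distance 0: (row=2, col=2)
  Distance 1: (row=1, col=2), (row=2, col=1), (row=2, col=3), (row=3, col=2)
  Distance 2: (row=0, col=2), (row=1, col=3), (row=2, col=0), (row=2, col=4), (row=3, col=1), (row=3, col=3), (row=4, col=2)
  Distance 3: (row=0, col=1), (row=1, col=0), (row=3, col=0), (row=3, col=4), (row=4, col=1), (row=4, col=3)
  Distance 4: (row=0, col=0), (row=3, col=5), (row=4, col=0), (row=5, col=1)
  Distance 5: (row=3, col=6), (row=4, col=5), (row=5, col=0)
  Distance 6: (row=2, col=6), (row=3, col=7), (row=4, col=6), (row=6, col=0)
  Distance 7: (row=1, col=6), (row=2, col=7), (row=3, col=8), (row=5, col=6)
  Distance 8: (row=0, col=6), (row=1, col=5), (row=1, col=7), (row=2, col=8), (row=3, col=9), (row=4, col=8), (row=5, col=7), (row=6, col=6)
  Distance 9: (row=0, col=5), (row=0, col=7), (row=1, col=8), (row=2, col=9), (row=3, col=10), (row=4, col=9), (row=6, col=5), (row=6, col=7)
  Distance 10: (row=0, col=4), (row=0, col=8), (row=1, col=9), (row=2, col=10), (row=5, col=9), (row=6, col=4), (row=6, col=8)
  Distance 11: (row=0, col=9), (row=5, col=4), (row=5, col=10), (row=6, col=3), (row=6, col=9)
  Distance 12: (row=6, col=2), (row=6, col=10)
Total reachable: 63 (grid has 63 open cells total)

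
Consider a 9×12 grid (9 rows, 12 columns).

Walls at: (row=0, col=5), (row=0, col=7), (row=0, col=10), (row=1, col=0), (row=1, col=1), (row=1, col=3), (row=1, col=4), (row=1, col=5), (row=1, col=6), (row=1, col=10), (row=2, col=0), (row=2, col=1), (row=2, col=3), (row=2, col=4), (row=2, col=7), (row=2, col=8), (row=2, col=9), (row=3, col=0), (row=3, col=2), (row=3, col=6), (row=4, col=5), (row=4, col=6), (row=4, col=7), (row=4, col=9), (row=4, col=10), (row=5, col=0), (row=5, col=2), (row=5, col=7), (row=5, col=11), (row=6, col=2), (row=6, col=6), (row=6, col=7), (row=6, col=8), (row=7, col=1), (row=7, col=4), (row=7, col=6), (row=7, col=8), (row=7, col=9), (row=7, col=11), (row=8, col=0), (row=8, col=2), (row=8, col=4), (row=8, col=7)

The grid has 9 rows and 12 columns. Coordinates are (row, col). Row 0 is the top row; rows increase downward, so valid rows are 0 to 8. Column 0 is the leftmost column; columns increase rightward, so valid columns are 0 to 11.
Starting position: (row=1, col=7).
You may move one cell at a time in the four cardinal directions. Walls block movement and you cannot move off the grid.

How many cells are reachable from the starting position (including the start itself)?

Answer: Reachable cells: 5

Derivation:
BFS flood-fill from (row=1, col=7):
  Distance 0: (row=1, col=7)
  Distance 1: (row=1, col=8)
  Distance 2: (row=0, col=8), (row=1, col=9)
  Distance 3: (row=0, col=9)
Total reachable: 5 (grid has 65 open cells total)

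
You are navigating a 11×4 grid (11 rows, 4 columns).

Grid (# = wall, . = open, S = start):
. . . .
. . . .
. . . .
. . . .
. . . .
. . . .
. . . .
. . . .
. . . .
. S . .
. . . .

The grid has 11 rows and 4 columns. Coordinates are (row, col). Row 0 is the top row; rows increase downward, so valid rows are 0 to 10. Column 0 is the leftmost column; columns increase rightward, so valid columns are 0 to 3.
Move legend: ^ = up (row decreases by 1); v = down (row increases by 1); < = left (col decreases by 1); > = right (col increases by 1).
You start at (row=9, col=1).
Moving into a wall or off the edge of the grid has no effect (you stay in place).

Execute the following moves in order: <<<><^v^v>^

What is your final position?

Answer: Final position: (row=8, col=1)

Derivation:
Start: (row=9, col=1)
  < (left): (row=9, col=1) -> (row=9, col=0)
  < (left): blocked, stay at (row=9, col=0)
  < (left): blocked, stay at (row=9, col=0)
  > (right): (row=9, col=0) -> (row=9, col=1)
  < (left): (row=9, col=1) -> (row=9, col=0)
  ^ (up): (row=9, col=0) -> (row=8, col=0)
  v (down): (row=8, col=0) -> (row=9, col=0)
  ^ (up): (row=9, col=0) -> (row=8, col=0)
  v (down): (row=8, col=0) -> (row=9, col=0)
  > (right): (row=9, col=0) -> (row=9, col=1)
  ^ (up): (row=9, col=1) -> (row=8, col=1)
Final: (row=8, col=1)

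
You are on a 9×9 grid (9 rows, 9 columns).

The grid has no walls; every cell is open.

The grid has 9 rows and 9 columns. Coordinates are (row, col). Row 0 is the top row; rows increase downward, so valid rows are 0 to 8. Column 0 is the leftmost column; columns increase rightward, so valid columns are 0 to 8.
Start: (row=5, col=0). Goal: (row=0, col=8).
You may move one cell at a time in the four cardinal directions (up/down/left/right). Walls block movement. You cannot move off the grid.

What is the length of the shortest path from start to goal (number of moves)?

BFS from (row=5, col=0) until reaching (row=0, col=8):
  Distance 0: (row=5, col=0)
  Distance 1: (row=4, col=0), (row=5, col=1), (row=6, col=0)
  Distance 2: (row=3, col=0), (row=4, col=1), (row=5, col=2), (row=6, col=1), (row=7, col=0)
  Distance 3: (row=2, col=0), (row=3, col=1), (row=4, col=2), (row=5, col=3), (row=6, col=2), (row=7, col=1), (row=8, col=0)
  Distance 4: (row=1, col=0), (row=2, col=1), (row=3, col=2), (row=4, col=3), (row=5, col=4), (row=6, col=3), (row=7, col=2), (row=8, col=1)
  Distance 5: (row=0, col=0), (row=1, col=1), (row=2, col=2), (row=3, col=3), (row=4, col=4), (row=5, col=5), (row=6, col=4), (row=7, col=3), (row=8, col=2)
  Distance 6: (row=0, col=1), (row=1, col=2), (row=2, col=3), (row=3, col=4), (row=4, col=5), (row=5, col=6), (row=6, col=5), (row=7, col=4), (row=8, col=3)
  Distance 7: (row=0, col=2), (row=1, col=3), (row=2, col=4), (row=3, col=5), (row=4, col=6), (row=5, col=7), (row=6, col=6), (row=7, col=5), (row=8, col=4)
  Distance 8: (row=0, col=3), (row=1, col=4), (row=2, col=5), (row=3, col=6), (row=4, col=7), (row=5, col=8), (row=6, col=7), (row=7, col=6), (row=8, col=5)
  Distance 9: (row=0, col=4), (row=1, col=5), (row=2, col=6), (row=3, col=7), (row=4, col=8), (row=6, col=8), (row=7, col=7), (row=8, col=6)
  Distance 10: (row=0, col=5), (row=1, col=6), (row=2, col=7), (row=3, col=8), (row=7, col=8), (row=8, col=7)
  Distance 11: (row=0, col=6), (row=1, col=7), (row=2, col=8), (row=8, col=8)
  Distance 12: (row=0, col=7), (row=1, col=8)
  Distance 13: (row=0, col=8)  <- goal reached here
One shortest path (13 moves): (row=5, col=0) -> (row=5, col=1) -> (row=5, col=2) -> (row=5, col=3) -> (row=5, col=4) -> (row=5, col=5) -> (row=5, col=6) -> (row=5, col=7) -> (row=5, col=8) -> (row=4, col=8) -> (row=3, col=8) -> (row=2, col=8) -> (row=1, col=8) -> (row=0, col=8)

Answer: Shortest path length: 13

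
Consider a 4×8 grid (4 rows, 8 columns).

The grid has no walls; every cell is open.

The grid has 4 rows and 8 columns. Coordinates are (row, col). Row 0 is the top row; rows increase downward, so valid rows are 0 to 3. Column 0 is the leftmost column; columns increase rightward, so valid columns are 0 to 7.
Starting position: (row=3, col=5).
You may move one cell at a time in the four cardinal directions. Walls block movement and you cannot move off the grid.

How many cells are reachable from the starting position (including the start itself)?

Answer: Reachable cells: 32

Derivation:
BFS flood-fill from (row=3, col=5):
  Distance 0: (row=3, col=5)
  Distance 1: (row=2, col=5), (row=3, col=4), (row=3, col=6)
  Distance 2: (row=1, col=5), (row=2, col=4), (row=2, col=6), (row=3, col=3), (row=3, col=7)
  Distance 3: (row=0, col=5), (row=1, col=4), (row=1, col=6), (row=2, col=3), (row=2, col=7), (row=3, col=2)
  Distance 4: (row=0, col=4), (row=0, col=6), (row=1, col=3), (row=1, col=7), (row=2, col=2), (row=3, col=1)
  Distance 5: (row=0, col=3), (row=0, col=7), (row=1, col=2), (row=2, col=1), (row=3, col=0)
  Distance 6: (row=0, col=2), (row=1, col=1), (row=2, col=0)
  Distance 7: (row=0, col=1), (row=1, col=0)
  Distance 8: (row=0, col=0)
Total reachable: 32 (grid has 32 open cells total)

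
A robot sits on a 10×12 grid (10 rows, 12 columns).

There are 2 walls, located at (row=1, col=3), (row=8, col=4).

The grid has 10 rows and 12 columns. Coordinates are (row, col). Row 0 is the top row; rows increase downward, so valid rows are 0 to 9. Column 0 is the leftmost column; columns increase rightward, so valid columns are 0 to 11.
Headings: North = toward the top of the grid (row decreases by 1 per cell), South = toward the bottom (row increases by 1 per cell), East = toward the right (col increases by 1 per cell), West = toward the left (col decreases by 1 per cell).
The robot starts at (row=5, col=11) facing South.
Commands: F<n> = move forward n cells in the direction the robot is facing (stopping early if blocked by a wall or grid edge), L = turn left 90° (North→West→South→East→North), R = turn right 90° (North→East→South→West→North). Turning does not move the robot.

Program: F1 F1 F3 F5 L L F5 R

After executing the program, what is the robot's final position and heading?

Answer: Final position: (row=4, col=11), facing East

Derivation:
Start: (row=5, col=11), facing South
  F1: move forward 1, now at (row=6, col=11)
  F1: move forward 1, now at (row=7, col=11)
  F3: move forward 2/3 (blocked), now at (row=9, col=11)
  F5: move forward 0/5 (blocked), now at (row=9, col=11)
  L: turn left, now facing East
  L: turn left, now facing North
  F5: move forward 5, now at (row=4, col=11)
  R: turn right, now facing East
Final: (row=4, col=11), facing East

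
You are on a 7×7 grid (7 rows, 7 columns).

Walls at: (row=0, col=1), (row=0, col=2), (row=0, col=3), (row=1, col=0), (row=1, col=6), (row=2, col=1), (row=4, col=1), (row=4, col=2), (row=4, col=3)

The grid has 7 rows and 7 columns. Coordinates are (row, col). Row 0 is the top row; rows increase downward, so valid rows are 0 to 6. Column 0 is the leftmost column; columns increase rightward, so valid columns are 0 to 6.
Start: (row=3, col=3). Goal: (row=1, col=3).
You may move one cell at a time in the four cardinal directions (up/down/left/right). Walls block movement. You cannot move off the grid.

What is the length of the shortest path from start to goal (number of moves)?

BFS from (row=3, col=3) until reaching (row=1, col=3):
  Distance 0: (row=3, col=3)
  Distance 1: (row=2, col=3), (row=3, col=2), (row=3, col=4)
  Distance 2: (row=1, col=3), (row=2, col=2), (row=2, col=4), (row=3, col=1), (row=3, col=5), (row=4, col=4)  <- goal reached here
One shortest path (2 moves): (row=3, col=3) -> (row=2, col=3) -> (row=1, col=3)

Answer: Shortest path length: 2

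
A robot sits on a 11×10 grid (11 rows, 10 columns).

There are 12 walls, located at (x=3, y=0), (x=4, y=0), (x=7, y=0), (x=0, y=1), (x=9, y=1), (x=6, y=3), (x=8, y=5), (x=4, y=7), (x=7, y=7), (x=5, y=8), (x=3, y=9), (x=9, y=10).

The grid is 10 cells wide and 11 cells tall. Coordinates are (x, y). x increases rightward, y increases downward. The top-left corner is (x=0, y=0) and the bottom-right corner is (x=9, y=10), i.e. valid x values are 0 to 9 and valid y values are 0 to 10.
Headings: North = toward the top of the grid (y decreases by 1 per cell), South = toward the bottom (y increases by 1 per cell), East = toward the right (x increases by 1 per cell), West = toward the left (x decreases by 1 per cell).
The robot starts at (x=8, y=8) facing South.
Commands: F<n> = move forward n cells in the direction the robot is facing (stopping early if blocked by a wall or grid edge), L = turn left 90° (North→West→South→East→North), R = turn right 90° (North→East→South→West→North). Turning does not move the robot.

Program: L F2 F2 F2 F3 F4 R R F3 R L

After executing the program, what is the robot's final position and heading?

Start: (x=8, y=8), facing South
  L: turn left, now facing East
  F2: move forward 1/2 (blocked), now at (x=9, y=8)
  F2: move forward 0/2 (blocked), now at (x=9, y=8)
  F2: move forward 0/2 (blocked), now at (x=9, y=8)
  F3: move forward 0/3 (blocked), now at (x=9, y=8)
  F4: move forward 0/4 (blocked), now at (x=9, y=8)
  R: turn right, now facing South
  R: turn right, now facing West
  F3: move forward 3, now at (x=6, y=8)
  R: turn right, now facing North
  L: turn left, now facing West
Final: (x=6, y=8), facing West

Answer: Final position: (x=6, y=8), facing West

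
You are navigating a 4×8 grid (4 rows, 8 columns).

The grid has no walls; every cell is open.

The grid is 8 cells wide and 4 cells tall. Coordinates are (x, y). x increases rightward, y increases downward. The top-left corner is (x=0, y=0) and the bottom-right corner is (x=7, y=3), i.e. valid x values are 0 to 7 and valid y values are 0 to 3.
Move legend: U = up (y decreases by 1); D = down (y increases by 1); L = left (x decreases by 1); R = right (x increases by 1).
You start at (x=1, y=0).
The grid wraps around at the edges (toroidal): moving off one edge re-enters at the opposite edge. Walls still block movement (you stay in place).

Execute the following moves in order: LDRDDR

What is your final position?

Start: (x=1, y=0)
  L (left): (x=1, y=0) -> (x=0, y=0)
  D (down): (x=0, y=0) -> (x=0, y=1)
  R (right): (x=0, y=1) -> (x=1, y=1)
  D (down): (x=1, y=1) -> (x=1, y=2)
  D (down): (x=1, y=2) -> (x=1, y=3)
  R (right): (x=1, y=3) -> (x=2, y=3)
Final: (x=2, y=3)

Answer: Final position: (x=2, y=3)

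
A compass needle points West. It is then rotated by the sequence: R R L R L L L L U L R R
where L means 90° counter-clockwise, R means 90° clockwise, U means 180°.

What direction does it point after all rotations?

Start: West
  R (right (90° clockwise)) -> North
  R (right (90° clockwise)) -> East
  L (left (90° counter-clockwise)) -> North
  R (right (90° clockwise)) -> East
  L (left (90° counter-clockwise)) -> North
  L (left (90° counter-clockwise)) -> West
  L (left (90° counter-clockwise)) -> South
  L (left (90° counter-clockwise)) -> East
  U (U-turn (180°)) -> West
  L (left (90° counter-clockwise)) -> South
  R (right (90° clockwise)) -> West
  R (right (90° clockwise)) -> North
Final: North

Answer: Final heading: North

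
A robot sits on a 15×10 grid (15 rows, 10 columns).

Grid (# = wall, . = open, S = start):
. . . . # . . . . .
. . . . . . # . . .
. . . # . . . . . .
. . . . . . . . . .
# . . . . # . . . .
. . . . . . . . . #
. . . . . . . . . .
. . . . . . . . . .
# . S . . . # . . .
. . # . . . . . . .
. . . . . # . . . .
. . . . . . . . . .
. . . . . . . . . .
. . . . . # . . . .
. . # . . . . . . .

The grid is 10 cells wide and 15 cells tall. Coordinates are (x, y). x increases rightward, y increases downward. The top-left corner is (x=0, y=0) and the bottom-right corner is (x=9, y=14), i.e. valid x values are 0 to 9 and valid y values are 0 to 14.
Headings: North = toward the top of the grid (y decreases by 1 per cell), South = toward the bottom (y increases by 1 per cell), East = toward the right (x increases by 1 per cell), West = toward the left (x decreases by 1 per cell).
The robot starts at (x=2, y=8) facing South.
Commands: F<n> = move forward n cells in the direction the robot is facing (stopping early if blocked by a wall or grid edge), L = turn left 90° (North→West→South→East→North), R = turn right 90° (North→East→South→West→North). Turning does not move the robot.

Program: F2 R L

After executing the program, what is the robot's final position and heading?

Start: (x=2, y=8), facing South
  F2: move forward 0/2 (blocked), now at (x=2, y=8)
  R: turn right, now facing West
  L: turn left, now facing South
Final: (x=2, y=8), facing South

Answer: Final position: (x=2, y=8), facing South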